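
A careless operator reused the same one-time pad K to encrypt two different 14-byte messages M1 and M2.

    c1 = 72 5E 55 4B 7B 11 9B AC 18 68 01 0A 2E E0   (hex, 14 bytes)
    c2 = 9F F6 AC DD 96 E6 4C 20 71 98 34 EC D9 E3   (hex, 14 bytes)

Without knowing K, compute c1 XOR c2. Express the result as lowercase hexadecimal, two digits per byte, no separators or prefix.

c1 ⊕ c2 = (M1 ⊕ K) ⊕ (M2 ⊕ K) = M1 ⊕ M2 — the shared key cancels under XOR.
114 ⊕ 159 = 237
 94 ⊕ 246 = 168
 85 ⊕ 172 = 249
 75 ⊕ 221 = 150
123 ⊕ 150 = 237
 17 ⊕ 230 = 247
155 ⊕  76 = 215
172 ⊕  32 = 140
 24 ⊕ 113 = 105
104 ⊕ 152 = 240
  1 ⊕  52 =  53
 10 ⊕ 236 = 230
 46 ⊕ 217 = 247
224 ⊕ 227 =   3

eda8f996edf7d78c69f035e6f703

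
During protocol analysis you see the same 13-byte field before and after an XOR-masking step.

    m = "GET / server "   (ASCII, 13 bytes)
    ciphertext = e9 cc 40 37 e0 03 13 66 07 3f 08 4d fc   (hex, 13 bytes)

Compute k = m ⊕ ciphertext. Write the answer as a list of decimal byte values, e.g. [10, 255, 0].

[174, 137, 20, 23, 207, 35, 96, 3, 117, 73, 109, 63, 220]

Since ciphertext = m ⊕ k, XORing both sides with m gives k = m ⊕ ciphertext.
byte 0: 47 ^ e9 = ae
byte 1: 45 ^ cc = 89
byte 2: 54 ^ 40 = 14
byte 3: 20 ^ 37 = 17
byte 4: 2f ^ e0 = cf
byte 5: 20 ^ 03 = 23
byte 6: 73 ^ 13 = 60
byte 7: 65 ^ 66 = 03
byte 8: 72 ^ 07 = 75
byte 9: 76 ^ 3f = 49
byte 10: 65 ^ 08 = 6d
byte 11: 72 ^ 4d = 3f
byte 12: 20 ^ fc = dc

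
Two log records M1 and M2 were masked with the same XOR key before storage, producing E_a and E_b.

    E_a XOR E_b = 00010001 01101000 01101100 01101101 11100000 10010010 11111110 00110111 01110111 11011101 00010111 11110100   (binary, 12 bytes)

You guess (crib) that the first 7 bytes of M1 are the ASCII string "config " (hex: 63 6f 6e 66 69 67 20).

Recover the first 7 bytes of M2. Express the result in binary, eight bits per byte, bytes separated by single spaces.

01110010 00000111 00000010 00001011 10001001 11110101 11011110

Since E_a ⊕ E_b = M1 ⊕ M2, XORing with the guessed M1 bytes yields the corresponding M2 bytes: M2 = (E_a ⊕ E_b) ⊕ M1.
byte 0:  17 XOR  99 = 114
byte 1: 104 XOR 111 =   7
byte 2: 108 XOR 110 =   2
byte 3: 109 XOR 102 =  11
byte 4: 224 XOR 105 = 137
byte 5: 146 XOR 103 = 245
byte 6: 254 XOR  32 = 222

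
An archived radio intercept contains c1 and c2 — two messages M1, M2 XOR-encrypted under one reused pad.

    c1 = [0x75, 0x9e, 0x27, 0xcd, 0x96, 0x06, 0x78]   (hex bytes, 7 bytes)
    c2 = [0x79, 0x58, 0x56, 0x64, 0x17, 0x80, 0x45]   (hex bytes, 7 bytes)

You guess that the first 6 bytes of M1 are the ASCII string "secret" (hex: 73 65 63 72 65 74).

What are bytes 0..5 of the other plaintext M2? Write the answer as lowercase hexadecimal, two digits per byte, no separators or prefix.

First, c1 ⊕ c2 = (M1 ⊕ K) ⊕ (M2 ⊕ K) = M1 ⊕ M2, so the key drops out. Then M2 = (M1 ⊕ M2) ⊕ M1 over the first 6 bytes.
byte 0: (75 ^ 79) ^ 73 = 0c ^ 73 = 7f
byte 1: (9e ^ 58) ^ 65 = c6 ^ 65 = a3
byte 2: (27 ^ 56) ^ 63 = 71 ^ 63 = 12
byte 3: (cd ^ 64) ^ 72 = a9 ^ 72 = db
byte 4: (96 ^ 17) ^ 65 = 81 ^ 65 = e4
byte 5: (06 ^ 80) ^ 74 = 86 ^ 74 = f2

7fa312dbe4f2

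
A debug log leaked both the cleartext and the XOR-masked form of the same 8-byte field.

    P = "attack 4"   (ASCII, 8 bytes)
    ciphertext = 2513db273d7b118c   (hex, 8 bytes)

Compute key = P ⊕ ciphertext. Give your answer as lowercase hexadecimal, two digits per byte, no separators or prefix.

4467af465e1031b8

Since ciphertext = P ⊕ key, XORing both sides with P gives key = P ⊕ ciphertext.
61 ^ 25 = 44
74 ^ 13 = 67
74 ^ db = af
61 ^ 27 = 46
63 ^ 3d = 5e
6b ^ 7b = 10
20 ^ 11 = 31
34 ^ 8c = b8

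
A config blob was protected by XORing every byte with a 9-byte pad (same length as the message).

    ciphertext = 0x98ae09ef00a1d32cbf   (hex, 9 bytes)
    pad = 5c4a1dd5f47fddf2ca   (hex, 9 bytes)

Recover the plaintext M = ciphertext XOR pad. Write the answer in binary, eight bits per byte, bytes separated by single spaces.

XOR is its own inverse, so applying the key byte-wise gives the result directly.
98 XOR 5c = c4
ae XOR 4a = e4
09 XOR 1d = 14
ef XOR d5 = 3a
00 XOR f4 = f4
a1 XOR 7f = de
d3 XOR dd = 0e
2c XOR f2 = de
bf XOR ca = 75

11000100 11100100 00010100 00111010 11110100 11011110 00001110 11011110 01110101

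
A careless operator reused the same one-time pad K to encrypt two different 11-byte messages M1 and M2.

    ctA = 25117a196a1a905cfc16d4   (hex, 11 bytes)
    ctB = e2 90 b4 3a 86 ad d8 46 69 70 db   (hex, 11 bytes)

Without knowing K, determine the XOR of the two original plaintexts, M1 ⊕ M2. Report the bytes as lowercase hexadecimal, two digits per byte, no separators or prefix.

c781ce23ecb7481a95660f

ctA ⊕ ctB = (M1 ⊕ K) ⊕ (M2 ⊕ K) = M1 ⊕ M2 — the shared key cancels under XOR.
byte 0:  37 XOR 226 = 199
byte 1:  17 XOR 144 = 129
byte 2: 122 XOR 180 = 206
byte 3:  25 XOR  58 =  35
byte 4: 106 XOR 134 = 236
byte 5:  26 XOR 173 = 183
byte 6: 144 XOR 216 =  72
byte 7:  92 XOR  70 =  26
byte 8: 252 XOR 105 = 149
byte 9:  22 XOR 112 = 102
byte 10: 212 XOR 219 =  15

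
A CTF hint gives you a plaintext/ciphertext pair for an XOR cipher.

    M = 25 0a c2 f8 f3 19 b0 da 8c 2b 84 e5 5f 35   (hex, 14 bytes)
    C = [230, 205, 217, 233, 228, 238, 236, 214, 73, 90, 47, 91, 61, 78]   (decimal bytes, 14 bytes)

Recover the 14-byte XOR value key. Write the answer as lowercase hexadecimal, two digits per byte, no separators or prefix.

c3c71b1117f75c0cc571abbe627b

Since C = M ⊕ key, XORing both sides with M gives key = M ⊕ C.
25 XOR e6 = c3
0a XOR cd = c7
c2 XOR d9 = 1b
f8 XOR e9 = 11
f3 XOR e4 = 17
19 XOR ee = f7
b0 XOR ec = 5c
da XOR d6 = 0c
8c XOR 49 = c5
2b XOR 5a = 71
84 XOR 2f = ab
e5 XOR 5b = be
5f XOR 3d = 62
35 XOR 4e = 7b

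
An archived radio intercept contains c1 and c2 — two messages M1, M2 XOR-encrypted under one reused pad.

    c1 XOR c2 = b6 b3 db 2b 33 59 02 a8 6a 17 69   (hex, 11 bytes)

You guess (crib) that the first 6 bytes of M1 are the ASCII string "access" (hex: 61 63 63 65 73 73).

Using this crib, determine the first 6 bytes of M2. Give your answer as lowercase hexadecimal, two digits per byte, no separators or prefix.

Since c1 ⊕ c2 = M1 ⊕ M2, XORing with the guessed M1 bytes yields the corresponding M2 bytes: M2 = (c1 ⊕ c2) ⊕ M1.
b6 XOR 61 = d7
b3 XOR 63 = d0
db XOR 63 = b8
2b XOR 65 = 4e
33 XOR 73 = 40
59 XOR 73 = 2a

d7d0b84e402a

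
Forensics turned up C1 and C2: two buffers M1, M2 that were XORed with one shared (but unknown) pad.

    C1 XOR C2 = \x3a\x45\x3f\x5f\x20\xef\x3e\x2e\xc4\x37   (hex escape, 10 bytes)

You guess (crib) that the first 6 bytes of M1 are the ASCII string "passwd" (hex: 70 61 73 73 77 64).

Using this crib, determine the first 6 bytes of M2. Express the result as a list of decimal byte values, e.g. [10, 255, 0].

Since C1 ⊕ C2 = M1 ⊕ M2, XORing with the guessed M1 bytes yields the corresponding M2 bytes: M2 = (C1 ⊕ C2) ⊕ M1.
00111010 ⊕ 01110000 = 01001010
01000101 ⊕ 01100001 = 00100100
00111111 ⊕ 01110011 = 01001100
01011111 ⊕ 01110011 = 00101100
00100000 ⊕ 01110111 = 01010111
11101111 ⊕ 01100100 = 10001011

[74, 36, 76, 44, 87, 139]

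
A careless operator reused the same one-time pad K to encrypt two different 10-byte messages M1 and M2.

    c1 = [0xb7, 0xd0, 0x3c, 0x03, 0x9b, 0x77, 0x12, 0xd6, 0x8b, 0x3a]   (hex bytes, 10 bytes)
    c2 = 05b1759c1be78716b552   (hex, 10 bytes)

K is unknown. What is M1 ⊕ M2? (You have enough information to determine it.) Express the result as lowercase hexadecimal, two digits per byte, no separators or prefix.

b261499f809095c03e68

c1 ⊕ c2 = (M1 ⊕ K) ⊕ (M2 ⊕ K) = M1 ⊕ M2 — the shared key cancels under XOR.
b7 ^ 05 = b2
d0 ^ b1 = 61
3c ^ 75 = 49
03 ^ 9c = 9f
9b ^ 1b = 80
77 ^ e7 = 90
12 ^ 87 = 95
d6 ^ 16 = c0
8b ^ b5 = 3e
3a ^ 52 = 68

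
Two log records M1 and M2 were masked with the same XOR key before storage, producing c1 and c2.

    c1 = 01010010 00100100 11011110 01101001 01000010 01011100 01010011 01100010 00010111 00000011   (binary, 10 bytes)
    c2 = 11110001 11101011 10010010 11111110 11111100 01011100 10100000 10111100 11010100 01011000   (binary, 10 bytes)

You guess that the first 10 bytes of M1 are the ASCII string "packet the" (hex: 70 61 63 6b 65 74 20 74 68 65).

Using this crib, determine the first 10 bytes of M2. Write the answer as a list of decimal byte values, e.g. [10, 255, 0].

[211, 174, 47, 252, 219, 116, 211, 170, 171, 62]

First, c1 ⊕ c2 = (M1 ⊕ K) ⊕ (M2 ⊕ K) = M1 ⊕ M2, so the key drops out. Then M2 = (M1 ⊕ M2) ⊕ M1 over the first 10 bytes.
byte 0: (52 XOR f1) XOR 70 = a3 XOR 70 = d3
byte 1: (24 XOR eb) XOR 61 = cf XOR 61 = ae
byte 2: (de XOR 92) XOR 63 = 4c XOR 63 = 2f
byte 3: (69 XOR fe) XOR 6b = 97 XOR 6b = fc
byte 4: (42 XOR fc) XOR 65 = be XOR 65 = db
byte 5: (5c XOR 5c) XOR 74 = 00 XOR 74 = 74
byte 6: (53 XOR a0) XOR 20 = f3 XOR 20 = d3
byte 7: (62 XOR bc) XOR 74 = de XOR 74 = aa
byte 8: (17 XOR d4) XOR 68 = c3 XOR 68 = ab
byte 9: (03 XOR 58) XOR 65 = 5b XOR 65 = 3e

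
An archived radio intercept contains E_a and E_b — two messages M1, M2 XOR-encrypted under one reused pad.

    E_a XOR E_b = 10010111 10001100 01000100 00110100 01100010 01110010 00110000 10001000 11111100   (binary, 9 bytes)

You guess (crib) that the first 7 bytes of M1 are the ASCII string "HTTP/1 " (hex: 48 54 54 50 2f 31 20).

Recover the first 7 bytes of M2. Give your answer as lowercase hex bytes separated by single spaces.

Since E_a ⊕ E_b = M1 ⊕ M2, XORing with the guessed M1 bytes yields the corresponding M2 bytes: M2 = (E_a ⊕ E_b) ⊕ M1.
151 xor  72 = 223
140 xor  84 = 216
 68 xor  84 =  16
 52 xor  80 = 100
 98 xor  47 =  77
114 xor  49 =  67
 48 xor  32 =  16

df d8 10 64 4d 43 10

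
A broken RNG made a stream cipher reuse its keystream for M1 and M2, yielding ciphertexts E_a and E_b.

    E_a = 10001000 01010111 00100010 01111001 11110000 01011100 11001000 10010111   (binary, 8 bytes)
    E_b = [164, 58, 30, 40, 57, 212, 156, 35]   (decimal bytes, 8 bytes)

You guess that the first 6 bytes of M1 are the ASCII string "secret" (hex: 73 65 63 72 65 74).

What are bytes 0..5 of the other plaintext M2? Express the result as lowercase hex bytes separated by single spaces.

First, E_a ⊕ E_b = (M1 ⊕ K) ⊕ (M2 ⊕ K) = M1 ⊕ M2, so the key drops out. Then M2 = (M1 ⊕ M2) ⊕ M1 over the first 6 bytes.
byte 0: (88 xor a4) xor 73 = 2c xor 73 = 5f
byte 1: (57 xor 3a) xor 65 = 6d xor 65 = 08
byte 2: (22 xor 1e) xor 63 = 3c xor 63 = 5f
byte 3: (79 xor 28) xor 72 = 51 xor 72 = 23
byte 4: (f0 xor 39) xor 65 = c9 xor 65 = ac
byte 5: (5c xor d4) xor 74 = 88 xor 74 = fc

5f 08 5f 23 ac fc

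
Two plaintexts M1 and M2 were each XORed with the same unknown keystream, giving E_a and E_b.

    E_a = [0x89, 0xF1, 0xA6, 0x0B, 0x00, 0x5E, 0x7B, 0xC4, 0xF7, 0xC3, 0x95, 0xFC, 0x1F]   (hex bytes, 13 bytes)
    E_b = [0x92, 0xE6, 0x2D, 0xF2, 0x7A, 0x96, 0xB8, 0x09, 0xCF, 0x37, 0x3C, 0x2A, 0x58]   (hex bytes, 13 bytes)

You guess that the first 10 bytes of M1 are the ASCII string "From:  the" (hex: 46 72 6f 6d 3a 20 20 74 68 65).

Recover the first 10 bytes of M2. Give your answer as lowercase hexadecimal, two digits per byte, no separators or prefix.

5d65e49440e8e3b95091

First, E_a ⊕ E_b = (M1 ⊕ K) ⊕ (M2 ⊕ K) = M1 ⊕ M2, so the key drops out. Then M2 = (M1 ⊕ M2) ⊕ M1 over the first 10 bytes.
byte 0: (89 ⊕ 92) ⊕ 46 = 1b ⊕ 46 = 5d
byte 1: (f1 ⊕ e6) ⊕ 72 = 17 ⊕ 72 = 65
byte 2: (a6 ⊕ 2d) ⊕ 6f = 8b ⊕ 6f = e4
byte 3: (0b ⊕ f2) ⊕ 6d = f9 ⊕ 6d = 94
byte 4: (00 ⊕ 7a) ⊕ 3a = 7a ⊕ 3a = 40
byte 5: (5e ⊕ 96) ⊕ 20 = c8 ⊕ 20 = e8
byte 6: (7b ⊕ b8) ⊕ 20 = c3 ⊕ 20 = e3
byte 7: (c4 ⊕ 09) ⊕ 74 = cd ⊕ 74 = b9
byte 8: (f7 ⊕ cf) ⊕ 68 = 38 ⊕ 68 = 50
byte 9: (c3 ⊕ 37) ⊕ 65 = f4 ⊕ 65 = 91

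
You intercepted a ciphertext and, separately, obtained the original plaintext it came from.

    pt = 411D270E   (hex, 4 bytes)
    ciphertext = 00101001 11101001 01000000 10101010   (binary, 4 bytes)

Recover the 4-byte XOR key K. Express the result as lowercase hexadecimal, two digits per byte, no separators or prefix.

Since ciphertext = pt ⊕ K, XORing both sides with pt gives K = pt ⊕ ciphertext.
byte 0: 41 xor 29 = 68
byte 1: 1d xor e9 = f4
byte 2: 27 xor 40 = 67
byte 3: 0e xor aa = a4

68f467a4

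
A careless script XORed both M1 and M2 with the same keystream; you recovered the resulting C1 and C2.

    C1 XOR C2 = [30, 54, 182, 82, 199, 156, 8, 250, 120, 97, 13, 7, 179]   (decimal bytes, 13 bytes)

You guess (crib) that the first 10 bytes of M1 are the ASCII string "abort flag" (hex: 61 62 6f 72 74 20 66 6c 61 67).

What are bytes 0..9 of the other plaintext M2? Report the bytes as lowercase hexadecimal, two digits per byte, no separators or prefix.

7f54d920b3bc6e961906

Since C1 ⊕ C2 = M1 ⊕ M2, XORing with the guessed M1 bytes yields the corresponding M2 bytes: M2 = (C1 ⊕ C2) ⊕ M1.
byte 0: 1e XOR 61 = 7f
byte 1: 36 XOR 62 = 54
byte 2: b6 XOR 6f = d9
byte 3: 52 XOR 72 = 20
byte 4: c7 XOR 74 = b3
byte 5: 9c XOR 20 = bc
byte 6: 08 XOR 66 = 6e
byte 7: fa XOR 6c = 96
byte 8: 78 XOR 61 = 19
byte 9: 61 XOR 67 = 06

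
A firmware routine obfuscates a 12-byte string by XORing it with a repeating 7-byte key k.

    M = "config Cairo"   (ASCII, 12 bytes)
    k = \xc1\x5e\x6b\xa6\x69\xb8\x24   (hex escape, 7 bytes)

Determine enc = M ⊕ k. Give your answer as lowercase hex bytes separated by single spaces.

a2 31 05 c0 00 df 04 82 3f 02 d4 06

The 7-byte key repeats, so the effective keystream is c1 5e 6b a6 69 b8 24 c1 5e 6b a6 69.
byte 0: 63 ^ c1 = a2
byte 1: 6f ^ 5e = 31
byte 2: 6e ^ 6b = 05
byte 3: 66 ^ a6 = c0
byte 4: 69 ^ 69 = 00
byte 5: 67 ^ b8 = df
byte 6: 20 ^ 24 = 04
byte 7: 43 ^ c1 = 82
byte 8: 61 ^ 5e = 3f
byte 9: 69 ^ 6b = 02
byte 10: 72 ^ a6 = d4
byte 11: 6f ^ 69 = 06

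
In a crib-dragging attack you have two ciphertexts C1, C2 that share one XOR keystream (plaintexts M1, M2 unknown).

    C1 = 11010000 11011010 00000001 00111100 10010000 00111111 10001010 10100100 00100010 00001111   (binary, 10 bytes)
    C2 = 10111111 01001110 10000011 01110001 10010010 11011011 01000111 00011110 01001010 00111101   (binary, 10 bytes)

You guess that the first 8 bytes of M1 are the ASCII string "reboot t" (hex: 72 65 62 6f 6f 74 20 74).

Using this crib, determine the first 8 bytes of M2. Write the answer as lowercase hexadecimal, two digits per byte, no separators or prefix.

1df1e0226d90edce

First, C1 ⊕ C2 = (M1 ⊕ K) ⊕ (M2 ⊕ K) = M1 ⊕ M2, so the key drops out. Then M2 = (M1 ⊕ M2) ⊕ M1 over the first 8 bytes.
byte 0: (d0 XOR bf) XOR 72 = 6f XOR 72 = 1d
byte 1: (da XOR 4e) XOR 65 = 94 XOR 65 = f1
byte 2: (01 XOR 83) XOR 62 = 82 XOR 62 = e0
byte 3: (3c XOR 71) XOR 6f = 4d XOR 6f = 22
byte 4: (90 XOR 92) XOR 6f = 02 XOR 6f = 6d
byte 5: (3f XOR db) XOR 74 = e4 XOR 74 = 90
byte 6: (8a XOR 47) XOR 20 = cd XOR 20 = ed
byte 7: (a4 XOR 1e) XOR 74 = ba XOR 74 = ce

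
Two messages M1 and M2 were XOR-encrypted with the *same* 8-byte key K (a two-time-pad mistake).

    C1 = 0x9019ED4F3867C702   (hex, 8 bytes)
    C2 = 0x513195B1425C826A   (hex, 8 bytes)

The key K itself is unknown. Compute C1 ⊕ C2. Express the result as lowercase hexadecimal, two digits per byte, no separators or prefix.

C1 ⊕ C2 = (M1 ⊕ K) ⊕ (M2 ⊕ K) = M1 ⊕ M2 — the shared key cancels under XOR.
10010000 xor 01010001 = 11000001
00011001 xor 00110001 = 00101000
11101101 xor 10010101 = 01111000
01001111 xor 10110001 = 11111110
00111000 xor 01000010 = 01111010
01100111 xor 01011100 = 00111011
11000111 xor 10000010 = 01000101
00000010 xor 01101010 = 01101000

c12878fe7a3b4568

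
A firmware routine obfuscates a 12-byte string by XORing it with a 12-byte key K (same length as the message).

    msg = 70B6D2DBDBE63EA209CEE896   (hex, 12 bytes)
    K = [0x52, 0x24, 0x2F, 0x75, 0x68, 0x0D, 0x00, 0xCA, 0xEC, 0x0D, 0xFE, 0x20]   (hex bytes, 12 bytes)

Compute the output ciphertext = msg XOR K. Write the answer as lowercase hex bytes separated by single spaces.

XOR is its own inverse, so applying the key byte-wise gives the result directly.
112 xor  82 =  34
182 xor  36 = 146
210 xor  47 = 253
219 xor 117 = 174
219 xor 104 = 179
230 xor  13 = 235
 62 xor   0 =  62
162 xor 202 = 104
  9 xor 236 = 229
206 xor  13 = 195
232 xor 254 =  22
150 xor  32 = 182

22 92 fd ae b3 eb 3e 68 e5 c3 16 b6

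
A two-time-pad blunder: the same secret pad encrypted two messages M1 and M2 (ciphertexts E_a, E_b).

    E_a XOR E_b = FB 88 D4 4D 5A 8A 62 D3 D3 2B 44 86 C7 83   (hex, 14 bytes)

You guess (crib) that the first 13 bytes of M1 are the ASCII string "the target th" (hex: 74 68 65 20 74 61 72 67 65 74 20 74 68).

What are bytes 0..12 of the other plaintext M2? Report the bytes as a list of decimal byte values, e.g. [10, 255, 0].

[143, 224, 177, 109, 46, 235, 16, 180, 182, 95, 100, 242, 175]

Since E_a ⊕ E_b = M1 ⊕ M2, XORing with the guessed M1 bytes yields the corresponding M2 bytes: M2 = (E_a ⊕ E_b) ⊕ M1.
fb XOR 74 = 8f
88 XOR 68 = e0
d4 XOR 65 = b1
4d XOR 20 = 6d
5a XOR 74 = 2e
8a XOR 61 = eb
62 XOR 72 = 10
d3 XOR 67 = b4
d3 XOR 65 = b6
2b XOR 74 = 5f
44 XOR 20 = 64
86 XOR 74 = f2
c7 XOR 68 = af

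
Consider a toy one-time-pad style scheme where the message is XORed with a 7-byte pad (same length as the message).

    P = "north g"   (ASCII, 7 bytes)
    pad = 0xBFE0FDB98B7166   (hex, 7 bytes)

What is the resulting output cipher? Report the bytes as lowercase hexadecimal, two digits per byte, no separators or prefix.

XOR is its own inverse, so applying the key byte-wise gives the result directly.
6e ⊕ bf = d1
6f ⊕ e0 = 8f
72 ⊕ fd = 8f
74 ⊕ b9 = cd
68 ⊕ 8b = e3
20 ⊕ 71 = 51
67 ⊕ 66 = 01

d18f8fcde35101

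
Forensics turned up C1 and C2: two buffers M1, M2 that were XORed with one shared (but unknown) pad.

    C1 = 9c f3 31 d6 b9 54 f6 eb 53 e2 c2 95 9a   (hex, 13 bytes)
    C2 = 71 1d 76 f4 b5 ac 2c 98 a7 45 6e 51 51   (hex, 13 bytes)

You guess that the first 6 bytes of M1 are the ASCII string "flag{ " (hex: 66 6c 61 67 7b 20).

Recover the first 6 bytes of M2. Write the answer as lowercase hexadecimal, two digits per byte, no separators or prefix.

First, C1 ⊕ C2 = (M1 ⊕ K) ⊕ (M2 ⊕ K) = M1 ⊕ M2, so the key drops out. Then M2 = (M1 ⊕ M2) ⊕ M1 over the first 6 bytes.
byte 0: (9c ^ 71) ^ 66 = ed ^ 66 = 8b
byte 1: (f3 ^ 1d) ^ 6c = ee ^ 6c = 82
byte 2: (31 ^ 76) ^ 61 = 47 ^ 61 = 26
byte 3: (d6 ^ f4) ^ 67 = 22 ^ 67 = 45
byte 4: (b9 ^ b5) ^ 7b = 0c ^ 7b = 77
byte 5: (54 ^ ac) ^ 20 = f8 ^ 20 = d8

8b82264577d8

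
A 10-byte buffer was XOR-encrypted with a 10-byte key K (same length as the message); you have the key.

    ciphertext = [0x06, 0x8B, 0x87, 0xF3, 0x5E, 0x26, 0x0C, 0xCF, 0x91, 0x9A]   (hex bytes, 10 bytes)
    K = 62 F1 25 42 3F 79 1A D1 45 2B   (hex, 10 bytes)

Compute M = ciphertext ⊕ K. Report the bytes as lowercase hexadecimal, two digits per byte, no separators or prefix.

XOR is its own inverse, so applying the key byte-wise gives the result directly.
06 ⊕ 62 = 64
8b ⊕ f1 = 7a
87 ⊕ 25 = a2
f3 ⊕ 42 = b1
5e ⊕ 3f = 61
26 ⊕ 79 = 5f
0c ⊕ 1a = 16
cf ⊕ d1 = 1e
91 ⊕ 45 = d4
9a ⊕ 2b = b1

647aa2b1615f161ed4b1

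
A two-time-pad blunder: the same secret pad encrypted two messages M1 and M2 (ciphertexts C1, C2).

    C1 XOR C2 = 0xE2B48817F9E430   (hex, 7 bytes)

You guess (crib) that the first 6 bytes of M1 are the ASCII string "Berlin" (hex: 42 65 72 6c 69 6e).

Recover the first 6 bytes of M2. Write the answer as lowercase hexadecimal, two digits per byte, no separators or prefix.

Since C1 ⊕ C2 = M1 ⊕ M2, XORing with the guessed M1 bytes yields the corresponding M2 bytes: M2 = (C1 ⊕ C2) ⊕ M1.
226 xor  66 = 160
180 xor 101 = 209
136 xor 114 = 250
 23 xor 108 = 123
249 xor 105 = 144
228 xor 110 = 138

a0d1fa7b908a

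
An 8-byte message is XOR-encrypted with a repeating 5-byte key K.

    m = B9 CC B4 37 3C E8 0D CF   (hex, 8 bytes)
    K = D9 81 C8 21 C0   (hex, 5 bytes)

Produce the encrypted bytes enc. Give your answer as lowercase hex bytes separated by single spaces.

60 4d 7c 16 fc 31 8c 07

The 5-byte key repeats, so the effective keystream is d9 81 c8 21 c0 d9 81 c8.
byte 0: b9 xor d9 = 60
byte 1: cc xor 81 = 4d
byte 2: b4 xor c8 = 7c
byte 3: 37 xor 21 = 16
byte 4: 3c xor c0 = fc
byte 5: e8 xor d9 = 31
byte 6: 0d xor 81 = 8c
byte 7: cf xor c8 = 07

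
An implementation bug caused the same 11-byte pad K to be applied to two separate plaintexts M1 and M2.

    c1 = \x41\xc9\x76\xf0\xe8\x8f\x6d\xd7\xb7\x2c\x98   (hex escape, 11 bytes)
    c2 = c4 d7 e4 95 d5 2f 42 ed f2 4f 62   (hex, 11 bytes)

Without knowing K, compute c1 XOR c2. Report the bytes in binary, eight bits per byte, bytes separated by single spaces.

10000101 00011110 10010010 01100101 00111101 10100000 00101111 00111010 01000101 01100011 11111010

c1 ⊕ c2 = (M1 ⊕ K) ⊕ (M2 ⊕ K) = M1 ⊕ M2 — the shared key cancels under XOR.
byte 0: 41 XOR c4 = 85
byte 1: c9 XOR d7 = 1e
byte 2: 76 XOR e4 = 92
byte 3: f0 XOR 95 = 65
byte 4: e8 XOR d5 = 3d
byte 5: 8f XOR 2f = a0
byte 6: 6d XOR 42 = 2f
byte 7: d7 XOR ed = 3a
byte 8: b7 XOR f2 = 45
byte 9: 2c XOR 4f = 63
byte 10: 98 XOR 62 = fa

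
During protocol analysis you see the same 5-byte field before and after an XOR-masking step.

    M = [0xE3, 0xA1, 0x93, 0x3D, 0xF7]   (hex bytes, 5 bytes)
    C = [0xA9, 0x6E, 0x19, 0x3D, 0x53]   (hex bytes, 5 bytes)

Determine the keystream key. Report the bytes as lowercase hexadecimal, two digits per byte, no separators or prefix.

4acf8a00a4

Since C = M ⊕ key, XORing both sides with M gives key = M ⊕ C.
byte 0: 11100011 ⊕ 10101001 = 01001010
byte 1: 10100001 ⊕ 01101110 = 11001111
byte 2: 10010011 ⊕ 00011001 = 10001010
byte 3: 00111101 ⊕ 00111101 = 00000000
byte 4: 11110111 ⊕ 01010011 = 10100100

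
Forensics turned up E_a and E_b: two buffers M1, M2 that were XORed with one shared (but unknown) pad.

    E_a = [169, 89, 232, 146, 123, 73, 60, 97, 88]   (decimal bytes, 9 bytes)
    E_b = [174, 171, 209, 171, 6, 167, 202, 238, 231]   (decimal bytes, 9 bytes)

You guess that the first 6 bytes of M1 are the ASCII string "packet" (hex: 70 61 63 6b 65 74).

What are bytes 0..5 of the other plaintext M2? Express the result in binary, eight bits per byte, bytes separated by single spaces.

First, E_a ⊕ E_b = (M1 ⊕ K) ⊕ (M2 ⊕ K) = M1 ⊕ M2, so the key drops out. Then M2 = (M1 ⊕ M2) ⊕ M1 over the first 6 bytes.
byte 0: (a9 XOR ae) XOR 70 = 07 XOR 70 = 77
byte 1: (59 XOR ab) XOR 61 = f2 XOR 61 = 93
byte 2: (e8 XOR d1) XOR 63 = 39 XOR 63 = 5a
byte 3: (92 XOR ab) XOR 6b = 39 XOR 6b = 52
byte 4: (7b XOR 06) XOR 65 = 7d XOR 65 = 18
byte 5: (49 XOR a7) XOR 74 = ee XOR 74 = 9a

01110111 10010011 01011010 01010010 00011000 10011010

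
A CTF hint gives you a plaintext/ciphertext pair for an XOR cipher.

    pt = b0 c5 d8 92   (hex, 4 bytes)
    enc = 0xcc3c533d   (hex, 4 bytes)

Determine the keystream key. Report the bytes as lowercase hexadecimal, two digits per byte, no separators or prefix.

Since enc = pt ⊕ key, XORing both sides with pt gives key = pt ⊕ enc.
byte 0: b0 xor cc = 7c
byte 1: c5 xor 3c = f9
byte 2: d8 xor 53 = 8b
byte 3: 92 xor 3d = af

7cf98baf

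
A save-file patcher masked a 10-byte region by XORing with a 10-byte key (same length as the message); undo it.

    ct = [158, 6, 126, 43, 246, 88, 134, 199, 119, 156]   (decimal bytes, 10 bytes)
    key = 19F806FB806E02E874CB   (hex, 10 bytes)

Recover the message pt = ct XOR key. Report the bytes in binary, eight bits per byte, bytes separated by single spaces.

10000111 11111110 01111000 11010000 01110110 00110110 10000100 00101111 00000011 01010111

10011110 ⊕ 00011001 = 10000111
00000110 ⊕ 11111000 = 11111110
01111110 ⊕ 00000110 = 01111000
00101011 ⊕ 11111011 = 11010000
11110110 ⊕ 10000000 = 01110110
01011000 ⊕ 01101110 = 00110110
10000110 ⊕ 00000010 = 10000100
11000111 ⊕ 11101000 = 00101111
01110111 ⊕ 01110100 = 00000011
10011100 ⊕ 11001011 = 01010111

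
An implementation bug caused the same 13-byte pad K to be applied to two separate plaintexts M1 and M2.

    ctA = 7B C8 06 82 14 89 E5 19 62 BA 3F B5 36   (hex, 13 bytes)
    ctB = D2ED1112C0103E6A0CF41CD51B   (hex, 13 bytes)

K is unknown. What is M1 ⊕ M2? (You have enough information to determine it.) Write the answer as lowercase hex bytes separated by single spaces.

ctA ⊕ ctB = (M1 ⊕ K) ⊕ (M2 ⊕ K) = M1 ⊕ M2 — the shared key cancels under XOR.
7b ^ d2 = a9
c8 ^ ed = 25
06 ^ 11 = 17
82 ^ 12 = 90
14 ^ c0 = d4
89 ^ 10 = 99
e5 ^ 3e = db
19 ^ 6a = 73
62 ^ 0c = 6e
ba ^ f4 = 4e
3f ^ 1c = 23
b5 ^ d5 = 60
36 ^ 1b = 2d

a9 25 17 90 d4 99 db 73 6e 4e 23 60 2d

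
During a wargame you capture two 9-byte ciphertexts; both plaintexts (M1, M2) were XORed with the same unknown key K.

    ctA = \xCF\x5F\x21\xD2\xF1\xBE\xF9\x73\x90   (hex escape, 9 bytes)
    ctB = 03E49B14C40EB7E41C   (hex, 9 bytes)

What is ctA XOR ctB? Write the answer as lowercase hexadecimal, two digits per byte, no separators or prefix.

ccbbbac635b04e978c

ctA ⊕ ctB = (M1 ⊕ K) ⊕ (M2 ⊕ K) = M1 ⊕ M2 — the shared key cancels under XOR.
byte 0: cf ^ 03 = cc
byte 1: 5f ^ e4 = bb
byte 2: 21 ^ 9b = ba
byte 3: d2 ^ 14 = c6
byte 4: f1 ^ c4 = 35
byte 5: be ^ 0e = b0
byte 6: f9 ^ b7 = 4e
byte 7: 73 ^ e4 = 97
byte 8: 90 ^ 1c = 8c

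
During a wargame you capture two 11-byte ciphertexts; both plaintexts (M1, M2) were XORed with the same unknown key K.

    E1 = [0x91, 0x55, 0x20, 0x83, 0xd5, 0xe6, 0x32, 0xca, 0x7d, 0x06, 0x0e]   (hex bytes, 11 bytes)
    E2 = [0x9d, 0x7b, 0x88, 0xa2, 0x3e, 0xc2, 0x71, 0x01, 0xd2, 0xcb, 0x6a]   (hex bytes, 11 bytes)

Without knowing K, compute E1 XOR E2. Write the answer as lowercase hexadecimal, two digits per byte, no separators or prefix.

0c2ea821eb2443cbafcd64

E1 ⊕ E2 = (M1 ⊕ K) ⊕ (M2 ⊕ K) = M1 ⊕ M2 — the shared key cancels under XOR.
145 ^ 157 =  12
 85 ^ 123 =  46
 32 ^ 136 = 168
131 ^ 162 =  33
213 ^  62 = 235
230 ^ 194 =  36
 50 ^ 113 =  67
202 ^   1 = 203
125 ^ 210 = 175
  6 ^ 203 = 205
 14 ^ 106 = 100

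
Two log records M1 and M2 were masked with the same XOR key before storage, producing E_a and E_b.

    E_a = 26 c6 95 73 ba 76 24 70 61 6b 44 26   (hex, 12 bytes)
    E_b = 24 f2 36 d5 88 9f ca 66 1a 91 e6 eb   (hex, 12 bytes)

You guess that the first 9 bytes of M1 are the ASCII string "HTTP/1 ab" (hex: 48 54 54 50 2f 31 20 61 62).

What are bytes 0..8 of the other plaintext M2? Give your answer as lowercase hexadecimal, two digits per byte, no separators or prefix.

First, E_a ⊕ E_b = (M1 ⊕ K) ⊕ (M2 ⊕ K) = M1 ⊕ M2, so the key drops out. Then M2 = (M1 ⊕ M2) ⊕ M1 over the first 9 bytes.
byte 0: (26 XOR 24) XOR 48 = 02 XOR 48 = 4a
byte 1: (c6 XOR f2) XOR 54 = 34 XOR 54 = 60
byte 2: (95 XOR 36) XOR 54 = a3 XOR 54 = f7
byte 3: (73 XOR d5) XOR 50 = a6 XOR 50 = f6
byte 4: (ba XOR 88) XOR 2f = 32 XOR 2f = 1d
byte 5: (76 XOR 9f) XOR 31 = e9 XOR 31 = d8
byte 6: (24 XOR ca) XOR 20 = ee XOR 20 = ce
byte 7: (70 XOR 66) XOR 61 = 16 XOR 61 = 77
byte 8: (61 XOR 1a) XOR 62 = 7b XOR 62 = 19

4a60f7f61dd8ce7719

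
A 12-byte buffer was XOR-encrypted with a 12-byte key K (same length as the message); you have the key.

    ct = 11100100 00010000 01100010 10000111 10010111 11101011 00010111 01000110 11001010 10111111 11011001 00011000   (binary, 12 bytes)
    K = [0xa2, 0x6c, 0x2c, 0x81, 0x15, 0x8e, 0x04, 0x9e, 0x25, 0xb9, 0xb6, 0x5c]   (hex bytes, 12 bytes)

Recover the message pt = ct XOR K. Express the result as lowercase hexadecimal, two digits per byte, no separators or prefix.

e4 xor a2 = 46
10 xor 6c = 7c
62 xor 2c = 4e
87 xor 81 = 06
97 xor 15 = 82
eb xor 8e = 65
17 xor 04 = 13
46 xor 9e = d8
ca xor 25 = ef
bf xor b9 = 06
d9 xor b6 = 6f
18 xor 5c = 44

467c4e06826513d8ef066f44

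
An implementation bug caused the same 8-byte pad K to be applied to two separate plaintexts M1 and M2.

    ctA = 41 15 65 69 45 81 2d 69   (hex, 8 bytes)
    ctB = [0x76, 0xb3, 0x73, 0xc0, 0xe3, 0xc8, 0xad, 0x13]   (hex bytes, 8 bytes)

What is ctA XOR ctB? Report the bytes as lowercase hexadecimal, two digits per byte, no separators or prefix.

37a616a9a649807a

ctA ⊕ ctB = (M1 ⊕ K) ⊕ (M2 ⊕ K) = M1 ⊕ M2 — the shared key cancels under XOR.
41 xor 76 = 37
15 xor b3 = a6
65 xor 73 = 16
69 xor c0 = a9
45 xor e3 = a6
81 xor c8 = 49
2d xor ad = 80
69 xor 13 = 7a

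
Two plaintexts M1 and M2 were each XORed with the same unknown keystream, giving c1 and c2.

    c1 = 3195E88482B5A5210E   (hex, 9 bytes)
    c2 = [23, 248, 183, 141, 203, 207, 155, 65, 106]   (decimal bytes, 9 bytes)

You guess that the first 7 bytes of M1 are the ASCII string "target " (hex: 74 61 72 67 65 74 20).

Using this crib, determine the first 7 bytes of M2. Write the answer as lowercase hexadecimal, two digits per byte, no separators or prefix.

520c2d6e2c0e1e

First, c1 ⊕ c2 = (M1 ⊕ K) ⊕ (M2 ⊕ K) = M1 ⊕ M2, so the key drops out. Then M2 = (M1 ⊕ M2) ⊕ M1 over the first 7 bytes.
byte 0: (31 ⊕ 17) ⊕ 74 = 26 ⊕ 74 = 52
byte 1: (95 ⊕ f8) ⊕ 61 = 6d ⊕ 61 = 0c
byte 2: (e8 ⊕ b7) ⊕ 72 = 5f ⊕ 72 = 2d
byte 3: (84 ⊕ 8d) ⊕ 67 = 09 ⊕ 67 = 6e
byte 4: (82 ⊕ cb) ⊕ 65 = 49 ⊕ 65 = 2c
byte 5: (b5 ⊕ cf) ⊕ 74 = 7a ⊕ 74 = 0e
byte 6: (a5 ⊕ 9b) ⊕ 20 = 3e ⊕ 20 = 1e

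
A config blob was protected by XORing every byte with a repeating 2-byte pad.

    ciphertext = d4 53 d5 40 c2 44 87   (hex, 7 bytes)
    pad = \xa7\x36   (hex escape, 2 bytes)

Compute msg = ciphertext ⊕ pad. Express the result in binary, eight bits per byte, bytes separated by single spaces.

The 2-byte key repeats, so the effective keystream is a7 36 a7 36 a7 36 a7.
byte 0: 11010100 xor 10100111 = 01110011
byte 1: 01010011 xor 00110110 = 01100101
byte 2: 11010101 xor 10100111 = 01110010
byte 3: 01000000 xor 00110110 = 01110110
byte 4: 11000010 xor 10100111 = 01100101
byte 5: 01000100 xor 00110110 = 01110010
byte 6: 10000111 xor 10100111 = 00100000

01110011 01100101 01110010 01110110 01100101 01110010 00100000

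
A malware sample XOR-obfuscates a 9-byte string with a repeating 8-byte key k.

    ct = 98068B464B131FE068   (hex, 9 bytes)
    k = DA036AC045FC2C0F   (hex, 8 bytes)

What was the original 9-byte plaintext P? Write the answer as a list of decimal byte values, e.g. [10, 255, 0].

[66, 5, 225, 134, 14, 239, 51, 239, 178]

The 8-byte key repeats, so the effective keystream is da 03 6a c0 45 fc 2c 0f da.
byte 0: 98 XOR da = 42
byte 1: 06 XOR 03 = 05
byte 2: 8b XOR 6a = e1
byte 3: 46 XOR c0 = 86
byte 4: 4b XOR 45 = 0e
byte 5: 13 XOR fc = ef
byte 6: 1f XOR 2c = 33
byte 7: e0 XOR 0f = ef
byte 8: 68 XOR da = b2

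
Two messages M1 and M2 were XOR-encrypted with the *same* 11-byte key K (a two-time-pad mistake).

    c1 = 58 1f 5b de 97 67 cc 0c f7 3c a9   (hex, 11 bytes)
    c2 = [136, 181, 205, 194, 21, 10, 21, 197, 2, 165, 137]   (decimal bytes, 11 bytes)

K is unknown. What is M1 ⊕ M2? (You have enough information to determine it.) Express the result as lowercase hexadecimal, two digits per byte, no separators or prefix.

c1 ⊕ c2 = (M1 ⊕ K) ⊕ (M2 ⊕ K) = M1 ⊕ M2 — the shared key cancels under XOR.
01011000 xor 10001000 = 11010000
00011111 xor 10110101 = 10101010
01011011 xor 11001101 = 10010110
11011110 xor 11000010 = 00011100
10010111 xor 00010101 = 10000010
01100111 xor 00001010 = 01101101
11001100 xor 00010101 = 11011001
00001100 xor 11000101 = 11001001
11110111 xor 00000010 = 11110101
00111100 xor 10100101 = 10011001
10101001 xor 10001001 = 00100000

d0aa961c826dd9c9f59920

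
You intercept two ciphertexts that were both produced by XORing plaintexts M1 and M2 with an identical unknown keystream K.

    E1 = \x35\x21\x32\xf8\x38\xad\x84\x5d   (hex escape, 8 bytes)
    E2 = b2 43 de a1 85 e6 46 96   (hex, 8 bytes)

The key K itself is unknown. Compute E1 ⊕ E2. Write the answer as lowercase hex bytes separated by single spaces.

87 62 ec 59 bd 4b c2 cb

E1 ⊕ E2 = (M1 ⊕ K) ⊕ (M2 ⊕ K) = M1 ⊕ M2 — the shared key cancels under XOR.
byte 0: 35 ^ b2 = 87
byte 1: 21 ^ 43 = 62
byte 2: 32 ^ de = ec
byte 3: f8 ^ a1 = 59
byte 4: 38 ^ 85 = bd
byte 5: ad ^ e6 = 4b
byte 6: 84 ^ 46 = c2
byte 7: 5d ^ 96 = cb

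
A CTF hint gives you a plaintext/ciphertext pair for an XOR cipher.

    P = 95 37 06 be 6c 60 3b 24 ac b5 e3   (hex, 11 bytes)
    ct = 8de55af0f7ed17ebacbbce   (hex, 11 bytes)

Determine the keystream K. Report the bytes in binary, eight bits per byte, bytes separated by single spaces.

00011000 11010010 01011100 01001110 10011011 10001101 00101100 11001111 00000000 00001110 00101101

Since ct = P ⊕ K, XORing both sides with P gives K = P ⊕ ct.
95 XOR 8d = 18
37 XOR e5 = d2
06 XOR 5a = 5c
be XOR f0 = 4e
6c XOR f7 = 9b
60 XOR ed = 8d
3b XOR 17 = 2c
24 XOR eb = cf
ac XOR ac = 00
b5 XOR bb = 0e
e3 XOR ce = 2d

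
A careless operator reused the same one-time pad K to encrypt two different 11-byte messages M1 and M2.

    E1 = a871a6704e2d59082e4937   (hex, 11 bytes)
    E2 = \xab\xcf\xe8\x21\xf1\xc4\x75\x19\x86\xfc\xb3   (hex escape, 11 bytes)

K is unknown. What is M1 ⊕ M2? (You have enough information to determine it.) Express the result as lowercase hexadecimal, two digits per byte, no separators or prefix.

03be4e51bfe92c11a8b584

E1 ⊕ E2 = (M1 ⊕ K) ⊕ (M2 ⊕ K) = M1 ⊕ M2 — the shared key cancels under XOR.
168 xor 171 =   3
113 xor 207 = 190
166 xor 232 =  78
112 xor  33 =  81
 78 xor 241 = 191
 45 xor 196 = 233
 89 xor 117 =  44
  8 xor  25 =  17
 46 xor 134 = 168
 73 xor 252 = 181
 55 xor 179 = 132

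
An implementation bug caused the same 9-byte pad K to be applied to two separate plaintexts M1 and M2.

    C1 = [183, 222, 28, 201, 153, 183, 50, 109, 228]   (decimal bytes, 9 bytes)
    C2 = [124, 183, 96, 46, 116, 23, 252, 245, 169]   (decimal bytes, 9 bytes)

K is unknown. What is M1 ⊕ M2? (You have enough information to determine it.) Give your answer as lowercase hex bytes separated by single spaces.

C1 ⊕ C2 = (M1 ⊕ K) ⊕ (M2 ⊕ K) = M1 ⊕ M2 — the shared key cancels under XOR.
byte 0: b7 ^ 7c = cb
byte 1: de ^ b7 = 69
byte 2: 1c ^ 60 = 7c
byte 3: c9 ^ 2e = e7
byte 4: 99 ^ 74 = ed
byte 5: b7 ^ 17 = a0
byte 6: 32 ^ fc = ce
byte 7: 6d ^ f5 = 98
byte 8: e4 ^ a9 = 4d

cb 69 7c e7 ed a0 ce 98 4d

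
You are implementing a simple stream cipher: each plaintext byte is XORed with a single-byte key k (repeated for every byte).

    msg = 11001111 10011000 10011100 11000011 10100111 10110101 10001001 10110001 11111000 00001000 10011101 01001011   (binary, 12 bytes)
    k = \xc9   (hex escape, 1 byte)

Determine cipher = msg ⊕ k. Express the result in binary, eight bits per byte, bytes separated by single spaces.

00000110 01010001 01010101 00001010 01101110 01111100 01000000 01111000 00110001 11000001 01010100 10000010

The 1-byte key repeats, so the effective keystream is c9 c9 c9 c9 c9 c9 c9 c9 c9 c9 c9 c9.
byte 0: cf ⊕ c9 = 06
byte 1: 98 ⊕ c9 = 51
byte 2: 9c ⊕ c9 = 55
byte 3: c3 ⊕ c9 = 0a
byte 4: a7 ⊕ c9 = 6e
byte 5: b5 ⊕ c9 = 7c
byte 6: 89 ⊕ c9 = 40
byte 7: b1 ⊕ c9 = 78
byte 8: f8 ⊕ c9 = 31
byte 9: 08 ⊕ c9 = c1
byte 10: 9d ⊕ c9 = 54
byte 11: 4b ⊕ c9 = 82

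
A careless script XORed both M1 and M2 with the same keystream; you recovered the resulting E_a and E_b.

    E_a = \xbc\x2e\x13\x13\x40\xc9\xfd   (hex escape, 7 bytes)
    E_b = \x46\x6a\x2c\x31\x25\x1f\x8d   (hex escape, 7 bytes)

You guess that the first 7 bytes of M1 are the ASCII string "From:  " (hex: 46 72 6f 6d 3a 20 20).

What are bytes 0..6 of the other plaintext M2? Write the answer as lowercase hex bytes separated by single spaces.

First, E_a ⊕ E_b = (M1 ⊕ K) ⊕ (M2 ⊕ K) = M1 ⊕ M2, so the key drops out. Then M2 = (M1 ⊕ M2) ⊕ M1 over the first 7 bytes.
byte 0: (bc xor 46) xor 46 = fa xor 46 = bc
byte 1: (2e xor 6a) xor 72 = 44 xor 72 = 36
byte 2: (13 xor 2c) xor 6f = 3f xor 6f = 50
byte 3: (13 xor 31) xor 6d = 22 xor 6d = 4f
byte 4: (40 xor 25) xor 3a = 65 xor 3a = 5f
byte 5: (c9 xor 1f) xor 20 = d6 xor 20 = f6
byte 6: (fd xor 8d) xor 20 = 70 xor 20 = 50

bc 36 50 4f 5f f6 50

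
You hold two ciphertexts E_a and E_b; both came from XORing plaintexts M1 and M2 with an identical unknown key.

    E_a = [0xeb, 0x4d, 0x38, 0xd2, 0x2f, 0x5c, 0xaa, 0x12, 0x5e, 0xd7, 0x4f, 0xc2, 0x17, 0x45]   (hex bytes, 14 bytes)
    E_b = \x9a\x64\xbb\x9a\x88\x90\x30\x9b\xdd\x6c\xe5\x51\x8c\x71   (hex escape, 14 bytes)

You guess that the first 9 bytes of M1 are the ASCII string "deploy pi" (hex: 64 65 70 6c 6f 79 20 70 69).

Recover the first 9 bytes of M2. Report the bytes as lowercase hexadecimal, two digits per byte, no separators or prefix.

154cf324c8b5baf9ea

First, E_a ⊕ E_b = (M1 ⊕ K) ⊕ (M2 ⊕ K) = M1 ⊕ M2, so the key drops out. Then M2 = (M1 ⊕ M2) ⊕ M1 over the first 9 bytes.
byte 0: (eb ^ 9a) ^ 64 = 71 ^ 64 = 15
byte 1: (4d ^ 64) ^ 65 = 29 ^ 65 = 4c
byte 2: (38 ^ bb) ^ 70 = 83 ^ 70 = f3
byte 3: (d2 ^ 9a) ^ 6c = 48 ^ 6c = 24
byte 4: (2f ^ 88) ^ 6f = a7 ^ 6f = c8
byte 5: (5c ^ 90) ^ 79 = cc ^ 79 = b5
byte 6: (aa ^ 30) ^ 20 = 9a ^ 20 = ba
byte 7: (12 ^ 9b) ^ 70 = 89 ^ 70 = f9
byte 8: (5e ^ dd) ^ 69 = 83 ^ 69 = ea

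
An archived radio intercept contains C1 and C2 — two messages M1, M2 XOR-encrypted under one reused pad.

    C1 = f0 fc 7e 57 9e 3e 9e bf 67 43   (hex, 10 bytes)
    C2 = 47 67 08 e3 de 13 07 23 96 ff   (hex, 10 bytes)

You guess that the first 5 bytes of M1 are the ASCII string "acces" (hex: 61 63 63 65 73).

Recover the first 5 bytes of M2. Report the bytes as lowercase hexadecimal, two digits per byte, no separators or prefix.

First, C1 ⊕ C2 = (M1 ⊕ K) ⊕ (M2 ⊕ K) = M1 ⊕ M2, so the key drops out. Then M2 = (M1 ⊕ M2) ⊕ M1 over the first 5 bytes.
byte 0: (f0 xor 47) xor 61 = b7 xor 61 = d6
byte 1: (fc xor 67) xor 63 = 9b xor 63 = f8
byte 2: (7e xor 08) xor 63 = 76 xor 63 = 15
byte 3: (57 xor e3) xor 65 = b4 xor 65 = d1
byte 4: (9e xor de) xor 73 = 40 xor 73 = 33

d6f815d133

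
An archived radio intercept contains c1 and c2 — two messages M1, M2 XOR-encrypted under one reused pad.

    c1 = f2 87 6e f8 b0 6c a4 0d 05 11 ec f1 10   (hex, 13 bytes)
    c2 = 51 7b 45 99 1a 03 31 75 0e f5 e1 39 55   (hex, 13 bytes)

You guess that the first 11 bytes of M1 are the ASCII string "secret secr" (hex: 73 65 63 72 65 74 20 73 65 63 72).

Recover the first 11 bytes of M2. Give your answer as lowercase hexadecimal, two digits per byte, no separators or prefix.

First, c1 ⊕ c2 = (M1 ⊕ K) ⊕ (M2 ⊕ K) = M1 ⊕ M2, so the key drops out. Then M2 = (M1 ⊕ M2) ⊕ M1 over the first 11 bytes.
byte 0: (f2 XOR 51) XOR 73 = a3 XOR 73 = d0
byte 1: (87 XOR 7b) XOR 65 = fc XOR 65 = 99
byte 2: (6e XOR 45) XOR 63 = 2b XOR 63 = 48
byte 3: (f8 XOR 99) XOR 72 = 61 XOR 72 = 13
byte 4: (b0 XOR 1a) XOR 65 = aa XOR 65 = cf
byte 5: (6c XOR 03) XOR 74 = 6f XOR 74 = 1b
byte 6: (a4 XOR 31) XOR 20 = 95 XOR 20 = b5
byte 7: (0d XOR 75) XOR 73 = 78 XOR 73 = 0b
byte 8: (05 XOR 0e) XOR 65 = 0b XOR 65 = 6e
byte 9: (11 XOR f5) XOR 63 = e4 XOR 63 = 87
byte 10: (ec XOR e1) XOR 72 = 0d XOR 72 = 7f

d0994813cf1bb50b6e877f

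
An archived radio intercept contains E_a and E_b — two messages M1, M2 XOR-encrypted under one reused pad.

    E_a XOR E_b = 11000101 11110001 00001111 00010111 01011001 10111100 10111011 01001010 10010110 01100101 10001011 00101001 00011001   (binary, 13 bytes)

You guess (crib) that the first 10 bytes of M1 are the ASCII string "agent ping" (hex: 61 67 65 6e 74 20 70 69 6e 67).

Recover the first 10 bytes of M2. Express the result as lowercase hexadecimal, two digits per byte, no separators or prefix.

Since E_a ⊕ E_b = M1 ⊕ M2, XORing with the guessed M1 bytes yields the corresponding M2 bytes: M2 = (E_a ⊕ E_b) ⊕ M1.
byte 0: c5 ^ 61 = a4
byte 1: f1 ^ 67 = 96
byte 2: 0f ^ 65 = 6a
byte 3: 17 ^ 6e = 79
byte 4: 59 ^ 74 = 2d
byte 5: bc ^ 20 = 9c
byte 6: bb ^ 70 = cb
byte 7: 4a ^ 69 = 23
byte 8: 96 ^ 6e = f8
byte 9: 65 ^ 67 = 02

a4966a792d9ccb23f802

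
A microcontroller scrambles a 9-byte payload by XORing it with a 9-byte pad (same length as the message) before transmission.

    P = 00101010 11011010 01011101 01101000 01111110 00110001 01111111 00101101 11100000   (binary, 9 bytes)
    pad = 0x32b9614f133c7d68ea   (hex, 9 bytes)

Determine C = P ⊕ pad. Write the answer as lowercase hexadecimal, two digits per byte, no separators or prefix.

2a XOR 32 = 18
da XOR b9 = 63
5d XOR 61 = 3c
68 XOR 4f = 27
7e XOR 13 = 6d
31 XOR 3c = 0d
7f XOR 7d = 02
2d XOR 68 = 45
e0 XOR ea = 0a

18633c276d0d02450a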